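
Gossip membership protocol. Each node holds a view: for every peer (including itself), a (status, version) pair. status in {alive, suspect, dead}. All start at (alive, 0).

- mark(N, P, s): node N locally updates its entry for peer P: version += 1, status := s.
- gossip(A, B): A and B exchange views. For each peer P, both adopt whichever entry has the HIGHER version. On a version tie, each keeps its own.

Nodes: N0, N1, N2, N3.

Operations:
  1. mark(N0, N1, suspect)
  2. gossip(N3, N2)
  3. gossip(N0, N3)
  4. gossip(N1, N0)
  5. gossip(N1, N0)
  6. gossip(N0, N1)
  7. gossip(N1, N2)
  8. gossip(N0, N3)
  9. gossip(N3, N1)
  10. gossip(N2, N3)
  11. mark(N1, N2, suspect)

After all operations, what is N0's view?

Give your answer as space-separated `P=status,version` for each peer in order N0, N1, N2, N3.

Op 1: N0 marks N1=suspect -> (suspect,v1)
Op 2: gossip N3<->N2 -> N3.N0=(alive,v0) N3.N1=(alive,v0) N3.N2=(alive,v0) N3.N3=(alive,v0) | N2.N0=(alive,v0) N2.N1=(alive,v0) N2.N2=(alive,v0) N2.N3=(alive,v0)
Op 3: gossip N0<->N3 -> N0.N0=(alive,v0) N0.N1=(suspect,v1) N0.N2=(alive,v0) N0.N3=(alive,v0) | N3.N0=(alive,v0) N3.N1=(suspect,v1) N3.N2=(alive,v0) N3.N3=(alive,v0)
Op 4: gossip N1<->N0 -> N1.N0=(alive,v0) N1.N1=(suspect,v1) N1.N2=(alive,v0) N1.N3=(alive,v0) | N0.N0=(alive,v0) N0.N1=(suspect,v1) N0.N2=(alive,v0) N0.N3=(alive,v0)
Op 5: gossip N1<->N0 -> N1.N0=(alive,v0) N1.N1=(suspect,v1) N1.N2=(alive,v0) N1.N3=(alive,v0) | N0.N0=(alive,v0) N0.N1=(suspect,v1) N0.N2=(alive,v0) N0.N3=(alive,v0)
Op 6: gossip N0<->N1 -> N0.N0=(alive,v0) N0.N1=(suspect,v1) N0.N2=(alive,v0) N0.N3=(alive,v0) | N1.N0=(alive,v0) N1.N1=(suspect,v1) N1.N2=(alive,v0) N1.N3=(alive,v0)
Op 7: gossip N1<->N2 -> N1.N0=(alive,v0) N1.N1=(suspect,v1) N1.N2=(alive,v0) N1.N3=(alive,v0) | N2.N0=(alive,v0) N2.N1=(suspect,v1) N2.N2=(alive,v0) N2.N3=(alive,v0)
Op 8: gossip N0<->N3 -> N0.N0=(alive,v0) N0.N1=(suspect,v1) N0.N2=(alive,v0) N0.N3=(alive,v0) | N3.N0=(alive,v0) N3.N1=(suspect,v1) N3.N2=(alive,v0) N3.N3=(alive,v0)
Op 9: gossip N3<->N1 -> N3.N0=(alive,v0) N3.N1=(suspect,v1) N3.N2=(alive,v0) N3.N3=(alive,v0) | N1.N0=(alive,v0) N1.N1=(suspect,v1) N1.N2=(alive,v0) N1.N3=(alive,v0)
Op 10: gossip N2<->N3 -> N2.N0=(alive,v0) N2.N1=(suspect,v1) N2.N2=(alive,v0) N2.N3=(alive,v0) | N3.N0=(alive,v0) N3.N1=(suspect,v1) N3.N2=(alive,v0) N3.N3=(alive,v0)
Op 11: N1 marks N2=suspect -> (suspect,v1)

Answer: N0=alive,0 N1=suspect,1 N2=alive,0 N3=alive,0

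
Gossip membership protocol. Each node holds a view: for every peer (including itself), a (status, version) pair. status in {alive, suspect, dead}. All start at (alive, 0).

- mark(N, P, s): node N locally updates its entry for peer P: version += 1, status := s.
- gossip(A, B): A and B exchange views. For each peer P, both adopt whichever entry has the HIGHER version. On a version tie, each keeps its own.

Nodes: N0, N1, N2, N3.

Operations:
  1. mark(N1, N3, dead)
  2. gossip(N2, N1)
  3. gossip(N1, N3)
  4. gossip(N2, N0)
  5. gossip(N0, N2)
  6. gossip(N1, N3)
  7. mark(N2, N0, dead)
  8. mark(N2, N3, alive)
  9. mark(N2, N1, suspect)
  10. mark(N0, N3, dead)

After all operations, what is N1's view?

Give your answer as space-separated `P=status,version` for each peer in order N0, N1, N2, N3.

Op 1: N1 marks N3=dead -> (dead,v1)
Op 2: gossip N2<->N1 -> N2.N0=(alive,v0) N2.N1=(alive,v0) N2.N2=(alive,v0) N2.N3=(dead,v1) | N1.N0=(alive,v0) N1.N1=(alive,v0) N1.N2=(alive,v0) N1.N3=(dead,v1)
Op 3: gossip N1<->N3 -> N1.N0=(alive,v0) N1.N1=(alive,v0) N1.N2=(alive,v0) N1.N3=(dead,v1) | N3.N0=(alive,v0) N3.N1=(alive,v0) N3.N2=(alive,v0) N3.N3=(dead,v1)
Op 4: gossip N2<->N0 -> N2.N0=(alive,v0) N2.N1=(alive,v0) N2.N2=(alive,v0) N2.N3=(dead,v1) | N0.N0=(alive,v0) N0.N1=(alive,v0) N0.N2=(alive,v0) N0.N3=(dead,v1)
Op 5: gossip N0<->N2 -> N0.N0=(alive,v0) N0.N1=(alive,v0) N0.N2=(alive,v0) N0.N3=(dead,v1) | N2.N0=(alive,v0) N2.N1=(alive,v0) N2.N2=(alive,v0) N2.N3=(dead,v1)
Op 6: gossip N1<->N3 -> N1.N0=(alive,v0) N1.N1=(alive,v0) N1.N2=(alive,v0) N1.N3=(dead,v1) | N3.N0=(alive,v0) N3.N1=(alive,v0) N3.N2=(alive,v0) N3.N3=(dead,v1)
Op 7: N2 marks N0=dead -> (dead,v1)
Op 8: N2 marks N3=alive -> (alive,v2)
Op 9: N2 marks N1=suspect -> (suspect,v1)
Op 10: N0 marks N3=dead -> (dead,v2)

Answer: N0=alive,0 N1=alive,0 N2=alive,0 N3=dead,1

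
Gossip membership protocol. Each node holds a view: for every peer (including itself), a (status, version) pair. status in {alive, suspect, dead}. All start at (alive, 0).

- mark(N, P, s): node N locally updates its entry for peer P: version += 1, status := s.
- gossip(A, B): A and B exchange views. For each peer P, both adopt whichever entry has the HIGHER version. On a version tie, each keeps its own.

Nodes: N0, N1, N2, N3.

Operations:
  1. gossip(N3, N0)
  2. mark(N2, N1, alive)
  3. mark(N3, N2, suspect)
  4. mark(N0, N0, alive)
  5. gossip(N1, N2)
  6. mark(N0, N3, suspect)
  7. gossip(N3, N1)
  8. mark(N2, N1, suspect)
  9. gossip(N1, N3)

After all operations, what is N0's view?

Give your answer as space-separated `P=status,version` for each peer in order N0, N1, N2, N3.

Op 1: gossip N3<->N0 -> N3.N0=(alive,v0) N3.N1=(alive,v0) N3.N2=(alive,v0) N3.N3=(alive,v0) | N0.N0=(alive,v0) N0.N1=(alive,v0) N0.N2=(alive,v0) N0.N3=(alive,v0)
Op 2: N2 marks N1=alive -> (alive,v1)
Op 3: N3 marks N2=suspect -> (suspect,v1)
Op 4: N0 marks N0=alive -> (alive,v1)
Op 5: gossip N1<->N2 -> N1.N0=(alive,v0) N1.N1=(alive,v1) N1.N2=(alive,v0) N1.N3=(alive,v0) | N2.N0=(alive,v0) N2.N1=(alive,v1) N2.N2=(alive,v0) N2.N3=(alive,v0)
Op 6: N0 marks N3=suspect -> (suspect,v1)
Op 7: gossip N3<->N1 -> N3.N0=(alive,v0) N3.N1=(alive,v1) N3.N2=(suspect,v1) N3.N3=(alive,v0) | N1.N0=(alive,v0) N1.N1=(alive,v1) N1.N2=(suspect,v1) N1.N3=(alive,v0)
Op 8: N2 marks N1=suspect -> (suspect,v2)
Op 9: gossip N1<->N3 -> N1.N0=(alive,v0) N1.N1=(alive,v1) N1.N2=(suspect,v1) N1.N3=(alive,v0) | N3.N0=(alive,v0) N3.N1=(alive,v1) N3.N2=(suspect,v1) N3.N3=(alive,v0)

Answer: N0=alive,1 N1=alive,0 N2=alive,0 N3=suspect,1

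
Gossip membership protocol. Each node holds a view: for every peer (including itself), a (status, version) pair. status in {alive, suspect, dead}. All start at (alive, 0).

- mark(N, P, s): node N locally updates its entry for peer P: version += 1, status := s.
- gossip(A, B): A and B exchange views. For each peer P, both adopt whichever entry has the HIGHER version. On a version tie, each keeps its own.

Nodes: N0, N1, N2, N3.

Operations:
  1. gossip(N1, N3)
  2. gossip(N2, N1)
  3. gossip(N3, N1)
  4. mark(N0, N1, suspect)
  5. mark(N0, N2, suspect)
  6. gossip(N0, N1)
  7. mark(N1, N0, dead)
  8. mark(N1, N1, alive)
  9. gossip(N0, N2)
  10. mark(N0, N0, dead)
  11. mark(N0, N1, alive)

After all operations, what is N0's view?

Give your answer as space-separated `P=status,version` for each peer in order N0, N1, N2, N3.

Answer: N0=dead,1 N1=alive,2 N2=suspect,1 N3=alive,0

Derivation:
Op 1: gossip N1<->N3 -> N1.N0=(alive,v0) N1.N1=(alive,v0) N1.N2=(alive,v0) N1.N3=(alive,v0) | N3.N0=(alive,v0) N3.N1=(alive,v0) N3.N2=(alive,v0) N3.N3=(alive,v0)
Op 2: gossip N2<->N1 -> N2.N0=(alive,v0) N2.N1=(alive,v0) N2.N2=(alive,v0) N2.N3=(alive,v0) | N1.N0=(alive,v0) N1.N1=(alive,v0) N1.N2=(alive,v0) N1.N3=(alive,v0)
Op 3: gossip N3<->N1 -> N3.N0=(alive,v0) N3.N1=(alive,v0) N3.N2=(alive,v0) N3.N3=(alive,v0) | N1.N0=(alive,v0) N1.N1=(alive,v0) N1.N2=(alive,v0) N1.N3=(alive,v0)
Op 4: N0 marks N1=suspect -> (suspect,v1)
Op 5: N0 marks N2=suspect -> (suspect,v1)
Op 6: gossip N0<->N1 -> N0.N0=(alive,v0) N0.N1=(suspect,v1) N0.N2=(suspect,v1) N0.N3=(alive,v0) | N1.N0=(alive,v0) N1.N1=(suspect,v1) N1.N2=(suspect,v1) N1.N3=(alive,v0)
Op 7: N1 marks N0=dead -> (dead,v1)
Op 8: N1 marks N1=alive -> (alive,v2)
Op 9: gossip N0<->N2 -> N0.N0=(alive,v0) N0.N1=(suspect,v1) N0.N2=(suspect,v1) N0.N3=(alive,v0) | N2.N0=(alive,v0) N2.N1=(suspect,v1) N2.N2=(suspect,v1) N2.N3=(alive,v0)
Op 10: N0 marks N0=dead -> (dead,v1)
Op 11: N0 marks N1=alive -> (alive,v2)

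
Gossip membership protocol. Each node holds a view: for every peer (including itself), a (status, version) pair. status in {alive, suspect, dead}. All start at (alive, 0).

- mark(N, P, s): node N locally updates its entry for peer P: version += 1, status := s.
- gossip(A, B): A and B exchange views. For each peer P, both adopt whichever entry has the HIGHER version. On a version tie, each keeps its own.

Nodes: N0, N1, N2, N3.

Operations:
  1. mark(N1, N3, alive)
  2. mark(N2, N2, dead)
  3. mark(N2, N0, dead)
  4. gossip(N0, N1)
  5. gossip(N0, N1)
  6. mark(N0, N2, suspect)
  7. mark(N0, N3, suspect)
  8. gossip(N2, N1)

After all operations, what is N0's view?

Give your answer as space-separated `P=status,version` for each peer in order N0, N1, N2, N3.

Op 1: N1 marks N3=alive -> (alive,v1)
Op 2: N2 marks N2=dead -> (dead,v1)
Op 3: N2 marks N0=dead -> (dead,v1)
Op 4: gossip N0<->N1 -> N0.N0=(alive,v0) N0.N1=(alive,v0) N0.N2=(alive,v0) N0.N3=(alive,v1) | N1.N0=(alive,v0) N1.N1=(alive,v0) N1.N2=(alive,v0) N1.N3=(alive,v1)
Op 5: gossip N0<->N1 -> N0.N0=(alive,v0) N0.N1=(alive,v0) N0.N2=(alive,v0) N0.N3=(alive,v1) | N1.N0=(alive,v0) N1.N1=(alive,v0) N1.N2=(alive,v0) N1.N3=(alive,v1)
Op 6: N0 marks N2=suspect -> (suspect,v1)
Op 7: N0 marks N3=suspect -> (suspect,v2)
Op 8: gossip N2<->N1 -> N2.N0=(dead,v1) N2.N1=(alive,v0) N2.N2=(dead,v1) N2.N3=(alive,v1) | N1.N0=(dead,v1) N1.N1=(alive,v0) N1.N2=(dead,v1) N1.N3=(alive,v1)

Answer: N0=alive,0 N1=alive,0 N2=suspect,1 N3=suspect,2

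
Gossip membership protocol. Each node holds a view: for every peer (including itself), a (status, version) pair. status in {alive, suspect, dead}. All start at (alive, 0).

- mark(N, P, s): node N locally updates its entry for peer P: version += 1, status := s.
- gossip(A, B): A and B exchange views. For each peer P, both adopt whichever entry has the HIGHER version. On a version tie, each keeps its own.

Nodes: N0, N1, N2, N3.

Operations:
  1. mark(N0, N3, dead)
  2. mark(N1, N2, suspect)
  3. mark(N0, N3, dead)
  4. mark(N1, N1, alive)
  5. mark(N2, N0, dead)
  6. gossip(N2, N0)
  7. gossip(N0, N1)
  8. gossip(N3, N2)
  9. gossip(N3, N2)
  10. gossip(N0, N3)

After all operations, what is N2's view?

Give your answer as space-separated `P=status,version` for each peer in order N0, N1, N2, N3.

Op 1: N0 marks N3=dead -> (dead,v1)
Op 2: N1 marks N2=suspect -> (suspect,v1)
Op 3: N0 marks N3=dead -> (dead,v2)
Op 4: N1 marks N1=alive -> (alive,v1)
Op 5: N2 marks N0=dead -> (dead,v1)
Op 6: gossip N2<->N0 -> N2.N0=(dead,v1) N2.N1=(alive,v0) N2.N2=(alive,v0) N2.N3=(dead,v2) | N0.N0=(dead,v1) N0.N1=(alive,v0) N0.N2=(alive,v0) N0.N3=(dead,v2)
Op 7: gossip N0<->N1 -> N0.N0=(dead,v1) N0.N1=(alive,v1) N0.N2=(suspect,v1) N0.N3=(dead,v2) | N1.N0=(dead,v1) N1.N1=(alive,v1) N1.N2=(suspect,v1) N1.N3=(dead,v2)
Op 8: gossip N3<->N2 -> N3.N0=(dead,v1) N3.N1=(alive,v0) N3.N2=(alive,v0) N3.N3=(dead,v2) | N2.N0=(dead,v1) N2.N1=(alive,v0) N2.N2=(alive,v0) N2.N3=(dead,v2)
Op 9: gossip N3<->N2 -> N3.N0=(dead,v1) N3.N1=(alive,v0) N3.N2=(alive,v0) N3.N3=(dead,v2) | N2.N0=(dead,v1) N2.N1=(alive,v0) N2.N2=(alive,v0) N2.N3=(dead,v2)
Op 10: gossip N0<->N3 -> N0.N0=(dead,v1) N0.N1=(alive,v1) N0.N2=(suspect,v1) N0.N3=(dead,v2) | N3.N0=(dead,v1) N3.N1=(alive,v1) N3.N2=(suspect,v1) N3.N3=(dead,v2)

Answer: N0=dead,1 N1=alive,0 N2=alive,0 N3=dead,2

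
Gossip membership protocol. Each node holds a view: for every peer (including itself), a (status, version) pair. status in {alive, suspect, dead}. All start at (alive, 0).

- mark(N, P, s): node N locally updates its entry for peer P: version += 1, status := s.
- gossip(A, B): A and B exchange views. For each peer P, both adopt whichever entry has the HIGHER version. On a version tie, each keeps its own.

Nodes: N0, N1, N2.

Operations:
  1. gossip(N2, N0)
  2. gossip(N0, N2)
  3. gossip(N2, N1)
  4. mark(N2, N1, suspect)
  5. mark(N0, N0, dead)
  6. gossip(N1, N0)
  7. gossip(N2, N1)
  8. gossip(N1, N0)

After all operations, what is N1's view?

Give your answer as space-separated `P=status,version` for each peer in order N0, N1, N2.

Answer: N0=dead,1 N1=suspect,1 N2=alive,0

Derivation:
Op 1: gossip N2<->N0 -> N2.N0=(alive,v0) N2.N1=(alive,v0) N2.N2=(alive,v0) | N0.N0=(alive,v0) N0.N1=(alive,v0) N0.N2=(alive,v0)
Op 2: gossip N0<->N2 -> N0.N0=(alive,v0) N0.N1=(alive,v0) N0.N2=(alive,v0) | N2.N0=(alive,v0) N2.N1=(alive,v0) N2.N2=(alive,v0)
Op 3: gossip N2<->N1 -> N2.N0=(alive,v0) N2.N1=(alive,v0) N2.N2=(alive,v0) | N1.N0=(alive,v0) N1.N1=(alive,v0) N1.N2=(alive,v0)
Op 4: N2 marks N1=suspect -> (suspect,v1)
Op 5: N0 marks N0=dead -> (dead,v1)
Op 6: gossip N1<->N0 -> N1.N0=(dead,v1) N1.N1=(alive,v0) N1.N2=(alive,v0) | N0.N0=(dead,v1) N0.N1=(alive,v0) N0.N2=(alive,v0)
Op 7: gossip N2<->N1 -> N2.N0=(dead,v1) N2.N1=(suspect,v1) N2.N2=(alive,v0) | N1.N0=(dead,v1) N1.N1=(suspect,v1) N1.N2=(alive,v0)
Op 8: gossip N1<->N0 -> N1.N0=(dead,v1) N1.N1=(suspect,v1) N1.N2=(alive,v0) | N0.N0=(dead,v1) N0.N1=(suspect,v1) N0.N2=(alive,v0)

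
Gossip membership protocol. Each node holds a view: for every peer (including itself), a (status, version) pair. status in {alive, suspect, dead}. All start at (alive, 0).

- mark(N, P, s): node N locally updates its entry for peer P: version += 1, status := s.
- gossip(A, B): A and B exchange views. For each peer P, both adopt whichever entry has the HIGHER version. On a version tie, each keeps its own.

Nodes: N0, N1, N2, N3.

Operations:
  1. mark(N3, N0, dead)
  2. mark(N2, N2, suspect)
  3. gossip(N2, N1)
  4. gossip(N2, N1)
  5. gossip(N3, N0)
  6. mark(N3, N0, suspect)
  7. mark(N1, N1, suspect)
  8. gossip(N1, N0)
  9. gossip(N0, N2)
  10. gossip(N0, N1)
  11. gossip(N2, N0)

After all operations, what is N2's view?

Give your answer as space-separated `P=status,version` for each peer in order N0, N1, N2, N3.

Answer: N0=dead,1 N1=suspect,1 N2=suspect,1 N3=alive,0

Derivation:
Op 1: N3 marks N0=dead -> (dead,v1)
Op 2: N2 marks N2=suspect -> (suspect,v1)
Op 3: gossip N2<->N1 -> N2.N0=(alive,v0) N2.N1=(alive,v0) N2.N2=(suspect,v1) N2.N3=(alive,v0) | N1.N0=(alive,v0) N1.N1=(alive,v0) N1.N2=(suspect,v1) N1.N3=(alive,v0)
Op 4: gossip N2<->N1 -> N2.N0=(alive,v0) N2.N1=(alive,v0) N2.N2=(suspect,v1) N2.N3=(alive,v0) | N1.N0=(alive,v0) N1.N1=(alive,v0) N1.N2=(suspect,v1) N1.N3=(alive,v0)
Op 5: gossip N3<->N0 -> N3.N0=(dead,v1) N3.N1=(alive,v0) N3.N2=(alive,v0) N3.N3=(alive,v0) | N0.N0=(dead,v1) N0.N1=(alive,v0) N0.N2=(alive,v0) N0.N3=(alive,v0)
Op 6: N3 marks N0=suspect -> (suspect,v2)
Op 7: N1 marks N1=suspect -> (suspect,v1)
Op 8: gossip N1<->N0 -> N1.N0=(dead,v1) N1.N1=(suspect,v1) N1.N2=(suspect,v1) N1.N3=(alive,v0) | N0.N0=(dead,v1) N0.N1=(suspect,v1) N0.N2=(suspect,v1) N0.N3=(alive,v0)
Op 9: gossip N0<->N2 -> N0.N0=(dead,v1) N0.N1=(suspect,v1) N0.N2=(suspect,v1) N0.N3=(alive,v0) | N2.N0=(dead,v1) N2.N1=(suspect,v1) N2.N2=(suspect,v1) N2.N3=(alive,v0)
Op 10: gossip N0<->N1 -> N0.N0=(dead,v1) N0.N1=(suspect,v1) N0.N2=(suspect,v1) N0.N3=(alive,v0) | N1.N0=(dead,v1) N1.N1=(suspect,v1) N1.N2=(suspect,v1) N1.N3=(alive,v0)
Op 11: gossip N2<->N0 -> N2.N0=(dead,v1) N2.N1=(suspect,v1) N2.N2=(suspect,v1) N2.N3=(alive,v0) | N0.N0=(dead,v1) N0.N1=(suspect,v1) N0.N2=(suspect,v1) N0.N3=(alive,v0)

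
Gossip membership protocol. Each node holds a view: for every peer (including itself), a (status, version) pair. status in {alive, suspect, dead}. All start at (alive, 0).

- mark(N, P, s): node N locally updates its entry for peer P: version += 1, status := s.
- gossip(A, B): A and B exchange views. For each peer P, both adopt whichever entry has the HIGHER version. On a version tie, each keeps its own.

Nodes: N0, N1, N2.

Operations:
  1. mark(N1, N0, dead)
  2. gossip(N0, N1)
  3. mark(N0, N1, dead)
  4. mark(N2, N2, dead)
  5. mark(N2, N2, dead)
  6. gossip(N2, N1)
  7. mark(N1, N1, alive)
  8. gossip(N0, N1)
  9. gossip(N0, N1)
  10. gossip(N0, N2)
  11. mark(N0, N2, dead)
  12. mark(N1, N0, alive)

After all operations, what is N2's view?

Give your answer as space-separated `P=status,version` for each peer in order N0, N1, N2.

Answer: N0=dead,1 N1=dead,1 N2=dead,2

Derivation:
Op 1: N1 marks N0=dead -> (dead,v1)
Op 2: gossip N0<->N1 -> N0.N0=(dead,v1) N0.N1=(alive,v0) N0.N2=(alive,v0) | N1.N0=(dead,v1) N1.N1=(alive,v0) N1.N2=(alive,v0)
Op 3: N0 marks N1=dead -> (dead,v1)
Op 4: N2 marks N2=dead -> (dead,v1)
Op 5: N2 marks N2=dead -> (dead,v2)
Op 6: gossip N2<->N1 -> N2.N0=(dead,v1) N2.N1=(alive,v0) N2.N2=(dead,v2) | N1.N0=(dead,v1) N1.N1=(alive,v0) N1.N2=(dead,v2)
Op 7: N1 marks N1=alive -> (alive,v1)
Op 8: gossip N0<->N1 -> N0.N0=(dead,v1) N0.N1=(dead,v1) N0.N2=(dead,v2) | N1.N0=(dead,v1) N1.N1=(alive,v1) N1.N2=(dead,v2)
Op 9: gossip N0<->N1 -> N0.N0=(dead,v1) N0.N1=(dead,v1) N0.N2=(dead,v2) | N1.N0=(dead,v1) N1.N1=(alive,v1) N1.N2=(dead,v2)
Op 10: gossip N0<->N2 -> N0.N0=(dead,v1) N0.N1=(dead,v1) N0.N2=(dead,v2) | N2.N0=(dead,v1) N2.N1=(dead,v1) N2.N2=(dead,v2)
Op 11: N0 marks N2=dead -> (dead,v3)
Op 12: N1 marks N0=alive -> (alive,v2)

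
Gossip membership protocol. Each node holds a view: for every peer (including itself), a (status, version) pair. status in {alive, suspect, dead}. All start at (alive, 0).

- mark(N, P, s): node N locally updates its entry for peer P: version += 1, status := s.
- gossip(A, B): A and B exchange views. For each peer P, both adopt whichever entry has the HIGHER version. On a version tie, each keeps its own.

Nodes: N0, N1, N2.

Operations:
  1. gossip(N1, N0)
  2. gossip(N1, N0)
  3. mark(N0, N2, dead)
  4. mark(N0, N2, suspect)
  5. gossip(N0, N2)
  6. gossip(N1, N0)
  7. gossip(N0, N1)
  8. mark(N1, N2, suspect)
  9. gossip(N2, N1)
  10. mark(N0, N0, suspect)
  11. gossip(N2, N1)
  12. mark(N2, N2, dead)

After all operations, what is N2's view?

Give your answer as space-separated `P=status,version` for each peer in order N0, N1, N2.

Answer: N0=alive,0 N1=alive,0 N2=dead,4

Derivation:
Op 1: gossip N1<->N0 -> N1.N0=(alive,v0) N1.N1=(alive,v0) N1.N2=(alive,v0) | N0.N0=(alive,v0) N0.N1=(alive,v0) N0.N2=(alive,v0)
Op 2: gossip N1<->N0 -> N1.N0=(alive,v0) N1.N1=(alive,v0) N1.N2=(alive,v0) | N0.N0=(alive,v0) N0.N1=(alive,v0) N0.N2=(alive,v0)
Op 3: N0 marks N2=dead -> (dead,v1)
Op 4: N0 marks N2=suspect -> (suspect,v2)
Op 5: gossip N0<->N2 -> N0.N0=(alive,v0) N0.N1=(alive,v0) N0.N2=(suspect,v2) | N2.N0=(alive,v0) N2.N1=(alive,v0) N2.N2=(suspect,v2)
Op 6: gossip N1<->N0 -> N1.N0=(alive,v0) N1.N1=(alive,v0) N1.N2=(suspect,v2) | N0.N0=(alive,v0) N0.N1=(alive,v0) N0.N2=(suspect,v2)
Op 7: gossip N0<->N1 -> N0.N0=(alive,v0) N0.N1=(alive,v0) N0.N2=(suspect,v2) | N1.N0=(alive,v0) N1.N1=(alive,v0) N1.N2=(suspect,v2)
Op 8: N1 marks N2=suspect -> (suspect,v3)
Op 9: gossip N2<->N1 -> N2.N0=(alive,v0) N2.N1=(alive,v0) N2.N2=(suspect,v3) | N1.N0=(alive,v0) N1.N1=(alive,v0) N1.N2=(suspect,v3)
Op 10: N0 marks N0=suspect -> (suspect,v1)
Op 11: gossip N2<->N1 -> N2.N0=(alive,v0) N2.N1=(alive,v0) N2.N2=(suspect,v3) | N1.N0=(alive,v0) N1.N1=(alive,v0) N1.N2=(suspect,v3)
Op 12: N2 marks N2=dead -> (dead,v4)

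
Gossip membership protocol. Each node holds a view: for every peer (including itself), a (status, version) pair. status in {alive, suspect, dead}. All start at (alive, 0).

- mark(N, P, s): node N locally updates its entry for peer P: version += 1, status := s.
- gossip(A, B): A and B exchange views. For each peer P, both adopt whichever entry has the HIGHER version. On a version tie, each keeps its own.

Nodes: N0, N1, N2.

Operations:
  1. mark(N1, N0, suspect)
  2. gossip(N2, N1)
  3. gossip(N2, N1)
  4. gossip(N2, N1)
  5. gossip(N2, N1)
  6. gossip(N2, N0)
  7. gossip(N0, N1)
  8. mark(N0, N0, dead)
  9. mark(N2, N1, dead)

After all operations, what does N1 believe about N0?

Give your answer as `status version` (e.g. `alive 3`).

Op 1: N1 marks N0=suspect -> (suspect,v1)
Op 2: gossip N2<->N1 -> N2.N0=(suspect,v1) N2.N1=(alive,v0) N2.N2=(alive,v0) | N1.N0=(suspect,v1) N1.N1=(alive,v0) N1.N2=(alive,v0)
Op 3: gossip N2<->N1 -> N2.N0=(suspect,v1) N2.N1=(alive,v0) N2.N2=(alive,v0) | N1.N0=(suspect,v1) N1.N1=(alive,v0) N1.N2=(alive,v0)
Op 4: gossip N2<->N1 -> N2.N0=(suspect,v1) N2.N1=(alive,v0) N2.N2=(alive,v0) | N1.N0=(suspect,v1) N1.N1=(alive,v0) N1.N2=(alive,v0)
Op 5: gossip N2<->N1 -> N2.N0=(suspect,v1) N2.N1=(alive,v0) N2.N2=(alive,v0) | N1.N0=(suspect,v1) N1.N1=(alive,v0) N1.N2=(alive,v0)
Op 6: gossip N2<->N0 -> N2.N0=(suspect,v1) N2.N1=(alive,v0) N2.N2=(alive,v0) | N0.N0=(suspect,v1) N0.N1=(alive,v0) N0.N2=(alive,v0)
Op 7: gossip N0<->N1 -> N0.N0=(suspect,v1) N0.N1=(alive,v0) N0.N2=(alive,v0) | N1.N0=(suspect,v1) N1.N1=(alive,v0) N1.N2=(alive,v0)
Op 8: N0 marks N0=dead -> (dead,v2)
Op 9: N2 marks N1=dead -> (dead,v1)

Answer: suspect 1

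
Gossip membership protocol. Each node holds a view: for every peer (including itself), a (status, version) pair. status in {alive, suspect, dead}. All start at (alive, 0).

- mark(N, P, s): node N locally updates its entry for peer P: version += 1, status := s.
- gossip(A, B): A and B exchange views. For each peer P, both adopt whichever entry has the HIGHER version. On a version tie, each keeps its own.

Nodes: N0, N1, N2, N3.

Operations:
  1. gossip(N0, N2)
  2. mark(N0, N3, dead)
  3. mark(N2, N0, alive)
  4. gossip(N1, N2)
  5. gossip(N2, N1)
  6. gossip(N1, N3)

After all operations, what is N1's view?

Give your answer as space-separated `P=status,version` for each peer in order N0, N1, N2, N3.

Answer: N0=alive,1 N1=alive,0 N2=alive,0 N3=alive,0

Derivation:
Op 1: gossip N0<->N2 -> N0.N0=(alive,v0) N0.N1=(alive,v0) N0.N2=(alive,v0) N0.N3=(alive,v0) | N2.N0=(alive,v0) N2.N1=(alive,v0) N2.N2=(alive,v0) N2.N3=(alive,v0)
Op 2: N0 marks N3=dead -> (dead,v1)
Op 3: N2 marks N0=alive -> (alive,v1)
Op 4: gossip N1<->N2 -> N1.N0=(alive,v1) N1.N1=(alive,v0) N1.N2=(alive,v0) N1.N3=(alive,v0) | N2.N0=(alive,v1) N2.N1=(alive,v0) N2.N2=(alive,v0) N2.N3=(alive,v0)
Op 5: gossip N2<->N1 -> N2.N0=(alive,v1) N2.N1=(alive,v0) N2.N2=(alive,v0) N2.N3=(alive,v0) | N1.N0=(alive,v1) N1.N1=(alive,v0) N1.N2=(alive,v0) N1.N3=(alive,v0)
Op 6: gossip N1<->N3 -> N1.N0=(alive,v1) N1.N1=(alive,v0) N1.N2=(alive,v0) N1.N3=(alive,v0) | N3.N0=(alive,v1) N3.N1=(alive,v0) N3.N2=(alive,v0) N3.N3=(alive,v0)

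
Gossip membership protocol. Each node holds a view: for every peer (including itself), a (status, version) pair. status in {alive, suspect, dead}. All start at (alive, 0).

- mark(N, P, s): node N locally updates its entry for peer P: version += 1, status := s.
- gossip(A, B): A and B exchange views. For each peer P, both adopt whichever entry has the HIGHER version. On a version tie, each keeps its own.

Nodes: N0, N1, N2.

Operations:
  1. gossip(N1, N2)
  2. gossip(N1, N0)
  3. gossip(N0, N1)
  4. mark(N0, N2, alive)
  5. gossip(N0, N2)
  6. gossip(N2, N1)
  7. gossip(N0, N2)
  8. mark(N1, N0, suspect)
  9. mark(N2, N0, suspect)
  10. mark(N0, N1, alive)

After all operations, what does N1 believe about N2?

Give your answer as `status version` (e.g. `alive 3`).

Op 1: gossip N1<->N2 -> N1.N0=(alive,v0) N1.N1=(alive,v0) N1.N2=(alive,v0) | N2.N0=(alive,v0) N2.N1=(alive,v0) N2.N2=(alive,v0)
Op 2: gossip N1<->N0 -> N1.N0=(alive,v0) N1.N1=(alive,v0) N1.N2=(alive,v0) | N0.N0=(alive,v0) N0.N1=(alive,v0) N0.N2=(alive,v0)
Op 3: gossip N0<->N1 -> N0.N0=(alive,v0) N0.N1=(alive,v0) N0.N2=(alive,v0) | N1.N0=(alive,v0) N1.N1=(alive,v0) N1.N2=(alive,v0)
Op 4: N0 marks N2=alive -> (alive,v1)
Op 5: gossip N0<->N2 -> N0.N0=(alive,v0) N0.N1=(alive,v0) N0.N2=(alive,v1) | N2.N0=(alive,v0) N2.N1=(alive,v0) N2.N2=(alive,v1)
Op 6: gossip N2<->N1 -> N2.N0=(alive,v0) N2.N1=(alive,v0) N2.N2=(alive,v1) | N1.N0=(alive,v0) N1.N1=(alive,v0) N1.N2=(alive,v1)
Op 7: gossip N0<->N2 -> N0.N0=(alive,v0) N0.N1=(alive,v0) N0.N2=(alive,v1) | N2.N0=(alive,v0) N2.N1=(alive,v0) N2.N2=(alive,v1)
Op 8: N1 marks N0=suspect -> (suspect,v1)
Op 9: N2 marks N0=suspect -> (suspect,v1)
Op 10: N0 marks N1=alive -> (alive,v1)

Answer: alive 1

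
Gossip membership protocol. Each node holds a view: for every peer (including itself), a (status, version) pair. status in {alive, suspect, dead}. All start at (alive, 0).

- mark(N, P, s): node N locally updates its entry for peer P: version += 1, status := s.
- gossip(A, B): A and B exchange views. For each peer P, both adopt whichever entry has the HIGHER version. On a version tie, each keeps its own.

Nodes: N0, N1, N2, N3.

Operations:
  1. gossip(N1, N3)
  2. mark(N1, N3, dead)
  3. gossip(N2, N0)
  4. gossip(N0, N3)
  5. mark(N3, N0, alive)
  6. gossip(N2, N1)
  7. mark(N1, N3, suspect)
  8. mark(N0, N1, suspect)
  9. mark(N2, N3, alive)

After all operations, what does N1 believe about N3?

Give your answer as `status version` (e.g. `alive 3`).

Answer: suspect 2

Derivation:
Op 1: gossip N1<->N3 -> N1.N0=(alive,v0) N1.N1=(alive,v0) N1.N2=(alive,v0) N1.N3=(alive,v0) | N3.N0=(alive,v0) N3.N1=(alive,v0) N3.N2=(alive,v0) N3.N3=(alive,v0)
Op 2: N1 marks N3=dead -> (dead,v1)
Op 3: gossip N2<->N0 -> N2.N0=(alive,v0) N2.N1=(alive,v0) N2.N2=(alive,v0) N2.N3=(alive,v0) | N0.N0=(alive,v0) N0.N1=(alive,v0) N0.N2=(alive,v0) N0.N3=(alive,v0)
Op 4: gossip N0<->N3 -> N0.N0=(alive,v0) N0.N1=(alive,v0) N0.N2=(alive,v0) N0.N3=(alive,v0) | N3.N0=(alive,v0) N3.N1=(alive,v0) N3.N2=(alive,v0) N3.N3=(alive,v0)
Op 5: N3 marks N0=alive -> (alive,v1)
Op 6: gossip N2<->N1 -> N2.N0=(alive,v0) N2.N1=(alive,v0) N2.N2=(alive,v0) N2.N3=(dead,v1) | N1.N0=(alive,v0) N1.N1=(alive,v0) N1.N2=(alive,v0) N1.N3=(dead,v1)
Op 7: N1 marks N3=suspect -> (suspect,v2)
Op 8: N0 marks N1=suspect -> (suspect,v1)
Op 9: N2 marks N3=alive -> (alive,v2)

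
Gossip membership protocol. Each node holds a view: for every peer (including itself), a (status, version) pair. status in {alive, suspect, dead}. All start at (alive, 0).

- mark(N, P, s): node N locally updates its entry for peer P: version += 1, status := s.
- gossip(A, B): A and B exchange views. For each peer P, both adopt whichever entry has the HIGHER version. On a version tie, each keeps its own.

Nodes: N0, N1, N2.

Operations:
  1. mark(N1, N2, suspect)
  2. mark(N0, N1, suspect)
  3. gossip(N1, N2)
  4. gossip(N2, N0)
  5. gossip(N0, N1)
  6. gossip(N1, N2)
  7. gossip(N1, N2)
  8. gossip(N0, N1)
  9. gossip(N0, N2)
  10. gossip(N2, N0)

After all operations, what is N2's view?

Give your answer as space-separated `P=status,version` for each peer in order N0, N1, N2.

Answer: N0=alive,0 N1=suspect,1 N2=suspect,1

Derivation:
Op 1: N1 marks N2=suspect -> (suspect,v1)
Op 2: N0 marks N1=suspect -> (suspect,v1)
Op 3: gossip N1<->N2 -> N1.N0=(alive,v0) N1.N1=(alive,v0) N1.N2=(suspect,v1) | N2.N0=(alive,v0) N2.N1=(alive,v0) N2.N2=(suspect,v1)
Op 4: gossip N2<->N0 -> N2.N0=(alive,v0) N2.N1=(suspect,v1) N2.N2=(suspect,v1) | N0.N0=(alive,v0) N0.N1=(suspect,v1) N0.N2=(suspect,v1)
Op 5: gossip N0<->N1 -> N0.N0=(alive,v0) N0.N1=(suspect,v1) N0.N2=(suspect,v1) | N1.N0=(alive,v0) N1.N1=(suspect,v1) N1.N2=(suspect,v1)
Op 6: gossip N1<->N2 -> N1.N0=(alive,v0) N1.N1=(suspect,v1) N1.N2=(suspect,v1) | N2.N0=(alive,v0) N2.N1=(suspect,v1) N2.N2=(suspect,v1)
Op 7: gossip N1<->N2 -> N1.N0=(alive,v0) N1.N1=(suspect,v1) N1.N2=(suspect,v1) | N2.N0=(alive,v0) N2.N1=(suspect,v1) N2.N2=(suspect,v1)
Op 8: gossip N0<->N1 -> N0.N0=(alive,v0) N0.N1=(suspect,v1) N0.N2=(suspect,v1) | N1.N0=(alive,v0) N1.N1=(suspect,v1) N1.N2=(suspect,v1)
Op 9: gossip N0<->N2 -> N0.N0=(alive,v0) N0.N1=(suspect,v1) N0.N2=(suspect,v1) | N2.N0=(alive,v0) N2.N1=(suspect,v1) N2.N2=(suspect,v1)
Op 10: gossip N2<->N0 -> N2.N0=(alive,v0) N2.N1=(suspect,v1) N2.N2=(suspect,v1) | N0.N0=(alive,v0) N0.N1=(suspect,v1) N0.N2=(suspect,v1)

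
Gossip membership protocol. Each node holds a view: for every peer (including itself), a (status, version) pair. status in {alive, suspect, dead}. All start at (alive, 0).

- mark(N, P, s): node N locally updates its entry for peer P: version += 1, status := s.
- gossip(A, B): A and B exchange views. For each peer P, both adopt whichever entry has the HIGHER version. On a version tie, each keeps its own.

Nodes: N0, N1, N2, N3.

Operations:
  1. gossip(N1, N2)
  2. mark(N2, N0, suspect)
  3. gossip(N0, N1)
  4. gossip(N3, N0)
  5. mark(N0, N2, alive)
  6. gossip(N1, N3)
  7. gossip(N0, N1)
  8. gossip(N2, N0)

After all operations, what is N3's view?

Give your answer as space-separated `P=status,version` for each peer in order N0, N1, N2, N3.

Op 1: gossip N1<->N2 -> N1.N0=(alive,v0) N1.N1=(alive,v0) N1.N2=(alive,v0) N1.N3=(alive,v0) | N2.N0=(alive,v0) N2.N1=(alive,v0) N2.N2=(alive,v0) N2.N3=(alive,v0)
Op 2: N2 marks N0=suspect -> (suspect,v1)
Op 3: gossip N0<->N1 -> N0.N0=(alive,v0) N0.N1=(alive,v0) N0.N2=(alive,v0) N0.N3=(alive,v0) | N1.N0=(alive,v0) N1.N1=(alive,v0) N1.N2=(alive,v0) N1.N3=(alive,v0)
Op 4: gossip N3<->N0 -> N3.N0=(alive,v0) N3.N1=(alive,v0) N3.N2=(alive,v0) N3.N3=(alive,v0) | N0.N0=(alive,v0) N0.N1=(alive,v0) N0.N2=(alive,v0) N0.N3=(alive,v0)
Op 5: N0 marks N2=alive -> (alive,v1)
Op 6: gossip N1<->N3 -> N1.N0=(alive,v0) N1.N1=(alive,v0) N1.N2=(alive,v0) N1.N3=(alive,v0) | N3.N0=(alive,v0) N3.N1=(alive,v0) N3.N2=(alive,v0) N3.N3=(alive,v0)
Op 7: gossip N0<->N1 -> N0.N0=(alive,v0) N0.N1=(alive,v0) N0.N2=(alive,v1) N0.N3=(alive,v0) | N1.N0=(alive,v0) N1.N1=(alive,v0) N1.N2=(alive,v1) N1.N3=(alive,v0)
Op 8: gossip N2<->N0 -> N2.N0=(suspect,v1) N2.N1=(alive,v0) N2.N2=(alive,v1) N2.N3=(alive,v0) | N0.N0=(suspect,v1) N0.N1=(alive,v0) N0.N2=(alive,v1) N0.N3=(alive,v0)

Answer: N0=alive,0 N1=alive,0 N2=alive,0 N3=alive,0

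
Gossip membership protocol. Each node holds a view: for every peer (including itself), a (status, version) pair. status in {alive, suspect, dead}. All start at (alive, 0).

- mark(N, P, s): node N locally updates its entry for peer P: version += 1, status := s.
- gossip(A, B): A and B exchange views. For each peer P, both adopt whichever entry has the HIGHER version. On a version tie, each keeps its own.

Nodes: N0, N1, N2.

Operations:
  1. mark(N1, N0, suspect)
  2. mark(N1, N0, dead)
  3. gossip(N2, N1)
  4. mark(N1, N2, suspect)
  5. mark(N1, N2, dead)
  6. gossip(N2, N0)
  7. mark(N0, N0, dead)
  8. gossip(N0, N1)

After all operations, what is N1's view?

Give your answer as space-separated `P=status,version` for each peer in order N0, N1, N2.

Op 1: N1 marks N0=suspect -> (suspect,v1)
Op 2: N1 marks N0=dead -> (dead,v2)
Op 3: gossip N2<->N1 -> N2.N0=(dead,v2) N2.N1=(alive,v0) N2.N2=(alive,v0) | N1.N0=(dead,v2) N1.N1=(alive,v0) N1.N2=(alive,v0)
Op 4: N1 marks N2=suspect -> (suspect,v1)
Op 5: N1 marks N2=dead -> (dead,v2)
Op 6: gossip N2<->N0 -> N2.N0=(dead,v2) N2.N1=(alive,v0) N2.N2=(alive,v0) | N0.N0=(dead,v2) N0.N1=(alive,v0) N0.N2=(alive,v0)
Op 7: N0 marks N0=dead -> (dead,v3)
Op 8: gossip N0<->N1 -> N0.N0=(dead,v3) N0.N1=(alive,v0) N0.N2=(dead,v2) | N1.N0=(dead,v3) N1.N1=(alive,v0) N1.N2=(dead,v2)

Answer: N0=dead,3 N1=alive,0 N2=dead,2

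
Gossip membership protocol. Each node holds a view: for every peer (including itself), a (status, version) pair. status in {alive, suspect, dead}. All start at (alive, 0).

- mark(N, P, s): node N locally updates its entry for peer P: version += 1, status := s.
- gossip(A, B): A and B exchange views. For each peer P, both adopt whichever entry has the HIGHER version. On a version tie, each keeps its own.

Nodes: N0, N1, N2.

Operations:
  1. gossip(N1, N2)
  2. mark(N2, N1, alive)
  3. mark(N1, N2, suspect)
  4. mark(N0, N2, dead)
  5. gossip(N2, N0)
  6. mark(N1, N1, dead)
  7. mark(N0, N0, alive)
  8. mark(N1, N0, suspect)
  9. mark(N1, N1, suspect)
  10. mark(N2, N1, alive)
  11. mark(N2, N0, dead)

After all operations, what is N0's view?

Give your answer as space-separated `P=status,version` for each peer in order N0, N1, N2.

Answer: N0=alive,1 N1=alive,1 N2=dead,1

Derivation:
Op 1: gossip N1<->N2 -> N1.N0=(alive,v0) N1.N1=(alive,v0) N1.N2=(alive,v0) | N2.N0=(alive,v0) N2.N1=(alive,v0) N2.N2=(alive,v0)
Op 2: N2 marks N1=alive -> (alive,v1)
Op 3: N1 marks N2=suspect -> (suspect,v1)
Op 4: N0 marks N2=dead -> (dead,v1)
Op 5: gossip N2<->N0 -> N2.N0=(alive,v0) N2.N1=(alive,v1) N2.N2=(dead,v1) | N0.N0=(alive,v0) N0.N1=(alive,v1) N0.N2=(dead,v1)
Op 6: N1 marks N1=dead -> (dead,v1)
Op 7: N0 marks N0=alive -> (alive,v1)
Op 8: N1 marks N0=suspect -> (suspect,v1)
Op 9: N1 marks N1=suspect -> (suspect,v2)
Op 10: N2 marks N1=alive -> (alive,v2)
Op 11: N2 marks N0=dead -> (dead,v1)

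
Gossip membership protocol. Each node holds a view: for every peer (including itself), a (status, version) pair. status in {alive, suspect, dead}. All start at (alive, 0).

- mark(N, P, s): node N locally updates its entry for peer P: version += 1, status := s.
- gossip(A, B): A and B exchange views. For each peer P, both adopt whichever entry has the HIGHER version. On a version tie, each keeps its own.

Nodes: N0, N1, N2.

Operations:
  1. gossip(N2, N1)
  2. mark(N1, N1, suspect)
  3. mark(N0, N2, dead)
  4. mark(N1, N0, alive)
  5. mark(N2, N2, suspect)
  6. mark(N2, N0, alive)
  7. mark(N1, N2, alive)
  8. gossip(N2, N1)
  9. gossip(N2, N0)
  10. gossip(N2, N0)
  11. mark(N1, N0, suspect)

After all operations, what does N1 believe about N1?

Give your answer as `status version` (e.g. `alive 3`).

Answer: suspect 1

Derivation:
Op 1: gossip N2<->N1 -> N2.N0=(alive,v0) N2.N1=(alive,v0) N2.N2=(alive,v0) | N1.N0=(alive,v0) N1.N1=(alive,v0) N1.N2=(alive,v0)
Op 2: N1 marks N1=suspect -> (suspect,v1)
Op 3: N0 marks N2=dead -> (dead,v1)
Op 4: N1 marks N0=alive -> (alive,v1)
Op 5: N2 marks N2=suspect -> (suspect,v1)
Op 6: N2 marks N0=alive -> (alive,v1)
Op 7: N1 marks N2=alive -> (alive,v1)
Op 8: gossip N2<->N1 -> N2.N0=(alive,v1) N2.N1=(suspect,v1) N2.N2=(suspect,v1) | N1.N0=(alive,v1) N1.N1=(suspect,v1) N1.N2=(alive,v1)
Op 9: gossip N2<->N0 -> N2.N0=(alive,v1) N2.N1=(suspect,v1) N2.N2=(suspect,v1) | N0.N0=(alive,v1) N0.N1=(suspect,v1) N0.N2=(dead,v1)
Op 10: gossip N2<->N0 -> N2.N0=(alive,v1) N2.N1=(suspect,v1) N2.N2=(suspect,v1) | N0.N0=(alive,v1) N0.N1=(suspect,v1) N0.N2=(dead,v1)
Op 11: N1 marks N0=suspect -> (suspect,v2)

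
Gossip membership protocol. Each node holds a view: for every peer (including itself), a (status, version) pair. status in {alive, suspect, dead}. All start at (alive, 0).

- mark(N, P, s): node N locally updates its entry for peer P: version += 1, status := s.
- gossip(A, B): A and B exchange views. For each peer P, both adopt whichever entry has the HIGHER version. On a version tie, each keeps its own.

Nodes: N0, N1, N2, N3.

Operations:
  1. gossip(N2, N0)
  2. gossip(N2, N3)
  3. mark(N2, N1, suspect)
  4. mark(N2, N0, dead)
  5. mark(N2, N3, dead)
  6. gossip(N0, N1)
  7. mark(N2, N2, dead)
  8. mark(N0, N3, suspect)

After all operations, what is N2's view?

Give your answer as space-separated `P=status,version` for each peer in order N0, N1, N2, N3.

Op 1: gossip N2<->N0 -> N2.N0=(alive,v0) N2.N1=(alive,v0) N2.N2=(alive,v0) N2.N3=(alive,v0) | N0.N0=(alive,v0) N0.N1=(alive,v0) N0.N2=(alive,v0) N0.N3=(alive,v0)
Op 2: gossip N2<->N3 -> N2.N0=(alive,v0) N2.N1=(alive,v0) N2.N2=(alive,v0) N2.N3=(alive,v0) | N3.N0=(alive,v0) N3.N1=(alive,v0) N3.N2=(alive,v0) N3.N3=(alive,v0)
Op 3: N2 marks N1=suspect -> (suspect,v1)
Op 4: N2 marks N0=dead -> (dead,v1)
Op 5: N2 marks N3=dead -> (dead,v1)
Op 6: gossip N0<->N1 -> N0.N0=(alive,v0) N0.N1=(alive,v0) N0.N2=(alive,v0) N0.N3=(alive,v0) | N1.N0=(alive,v0) N1.N1=(alive,v0) N1.N2=(alive,v0) N1.N3=(alive,v0)
Op 7: N2 marks N2=dead -> (dead,v1)
Op 8: N0 marks N3=suspect -> (suspect,v1)

Answer: N0=dead,1 N1=suspect,1 N2=dead,1 N3=dead,1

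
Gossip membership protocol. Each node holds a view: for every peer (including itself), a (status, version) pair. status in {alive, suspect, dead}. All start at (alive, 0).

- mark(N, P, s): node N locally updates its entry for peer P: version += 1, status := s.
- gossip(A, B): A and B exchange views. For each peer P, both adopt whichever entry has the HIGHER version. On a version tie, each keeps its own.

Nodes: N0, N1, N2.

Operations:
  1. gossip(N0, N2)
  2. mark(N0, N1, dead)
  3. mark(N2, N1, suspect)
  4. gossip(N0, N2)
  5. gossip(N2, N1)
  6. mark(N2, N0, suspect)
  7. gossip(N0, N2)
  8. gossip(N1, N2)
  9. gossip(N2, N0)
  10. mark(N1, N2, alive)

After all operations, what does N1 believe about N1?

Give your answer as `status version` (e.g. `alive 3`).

Op 1: gossip N0<->N2 -> N0.N0=(alive,v0) N0.N1=(alive,v0) N0.N2=(alive,v0) | N2.N0=(alive,v0) N2.N1=(alive,v0) N2.N2=(alive,v0)
Op 2: N0 marks N1=dead -> (dead,v1)
Op 3: N2 marks N1=suspect -> (suspect,v1)
Op 4: gossip N0<->N2 -> N0.N0=(alive,v0) N0.N1=(dead,v1) N0.N2=(alive,v0) | N2.N0=(alive,v0) N2.N1=(suspect,v1) N2.N2=(alive,v0)
Op 5: gossip N2<->N1 -> N2.N0=(alive,v0) N2.N1=(suspect,v1) N2.N2=(alive,v0) | N1.N0=(alive,v0) N1.N1=(suspect,v1) N1.N2=(alive,v0)
Op 6: N2 marks N0=suspect -> (suspect,v1)
Op 7: gossip N0<->N2 -> N0.N0=(suspect,v1) N0.N1=(dead,v1) N0.N2=(alive,v0) | N2.N0=(suspect,v1) N2.N1=(suspect,v1) N2.N2=(alive,v0)
Op 8: gossip N1<->N2 -> N1.N0=(suspect,v1) N1.N1=(suspect,v1) N1.N2=(alive,v0) | N2.N0=(suspect,v1) N2.N1=(suspect,v1) N2.N2=(alive,v0)
Op 9: gossip N2<->N0 -> N2.N0=(suspect,v1) N2.N1=(suspect,v1) N2.N2=(alive,v0) | N0.N0=(suspect,v1) N0.N1=(dead,v1) N0.N2=(alive,v0)
Op 10: N1 marks N2=alive -> (alive,v1)

Answer: suspect 1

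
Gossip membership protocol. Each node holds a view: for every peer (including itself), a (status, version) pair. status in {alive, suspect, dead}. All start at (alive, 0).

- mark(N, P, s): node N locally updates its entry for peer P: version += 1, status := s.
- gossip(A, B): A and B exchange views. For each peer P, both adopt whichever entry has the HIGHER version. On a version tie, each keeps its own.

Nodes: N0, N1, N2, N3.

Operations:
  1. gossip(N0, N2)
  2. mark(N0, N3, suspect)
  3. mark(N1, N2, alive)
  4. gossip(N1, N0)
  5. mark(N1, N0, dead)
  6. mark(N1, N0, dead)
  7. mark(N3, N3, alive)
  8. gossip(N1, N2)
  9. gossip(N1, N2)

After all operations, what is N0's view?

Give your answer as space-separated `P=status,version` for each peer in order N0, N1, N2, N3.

Op 1: gossip N0<->N2 -> N0.N0=(alive,v0) N0.N1=(alive,v0) N0.N2=(alive,v0) N0.N3=(alive,v0) | N2.N0=(alive,v0) N2.N1=(alive,v0) N2.N2=(alive,v0) N2.N3=(alive,v0)
Op 2: N0 marks N3=suspect -> (suspect,v1)
Op 3: N1 marks N2=alive -> (alive,v1)
Op 4: gossip N1<->N0 -> N1.N0=(alive,v0) N1.N1=(alive,v0) N1.N2=(alive,v1) N1.N3=(suspect,v1) | N0.N0=(alive,v0) N0.N1=(alive,v0) N0.N2=(alive,v1) N0.N3=(suspect,v1)
Op 5: N1 marks N0=dead -> (dead,v1)
Op 6: N1 marks N0=dead -> (dead,v2)
Op 7: N3 marks N3=alive -> (alive,v1)
Op 8: gossip N1<->N2 -> N1.N0=(dead,v2) N1.N1=(alive,v0) N1.N2=(alive,v1) N1.N3=(suspect,v1) | N2.N0=(dead,v2) N2.N1=(alive,v0) N2.N2=(alive,v1) N2.N3=(suspect,v1)
Op 9: gossip N1<->N2 -> N1.N0=(dead,v2) N1.N1=(alive,v0) N1.N2=(alive,v1) N1.N3=(suspect,v1) | N2.N0=(dead,v2) N2.N1=(alive,v0) N2.N2=(alive,v1) N2.N3=(suspect,v1)

Answer: N0=alive,0 N1=alive,0 N2=alive,1 N3=suspect,1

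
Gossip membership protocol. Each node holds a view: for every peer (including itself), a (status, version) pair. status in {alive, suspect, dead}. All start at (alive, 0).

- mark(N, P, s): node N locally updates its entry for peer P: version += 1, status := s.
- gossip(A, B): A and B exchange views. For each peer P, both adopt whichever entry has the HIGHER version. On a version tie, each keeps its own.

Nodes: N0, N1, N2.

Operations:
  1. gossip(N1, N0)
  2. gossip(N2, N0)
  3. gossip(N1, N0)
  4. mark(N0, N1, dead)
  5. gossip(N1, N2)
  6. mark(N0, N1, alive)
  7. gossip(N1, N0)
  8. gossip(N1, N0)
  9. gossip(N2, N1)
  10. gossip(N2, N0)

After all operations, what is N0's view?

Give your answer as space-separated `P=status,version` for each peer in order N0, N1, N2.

Answer: N0=alive,0 N1=alive,2 N2=alive,0

Derivation:
Op 1: gossip N1<->N0 -> N1.N0=(alive,v0) N1.N1=(alive,v0) N1.N2=(alive,v0) | N0.N0=(alive,v0) N0.N1=(alive,v0) N0.N2=(alive,v0)
Op 2: gossip N2<->N0 -> N2.N0=(alive,v0) N2.N1=(alive,v0) N2.N2=(alive,v0) | N0.N0=(alive,v0) N0.N1=(alive,v0) N0.N2=(alive,v0)
Op 3: gossip N1<->N0 -> N1.N0=(alive,v0) N1.N1=(alive,v0) N1.N2=(alive,v0) | N0.N0=(alive,v0) N0.N1=(alive,v0) N0.N2=(alive,v0)
Op 4: N0 marks N1=dead -> (dead,v1)
Op 5: gossip N1<->N2 -> N1.N0=(alive,v0) N1.N1=(alive,v0) N1.N2=(alive,v0) | N2.N0=(alive,v0) N2.N1=(alive,v0) N2.N2=(alive,v0)
Op 6: N0 marks N1=alive -> (alive,v2)
Op 7: gossip N1<->N0 -> N1.N0=(alive,v0) N1.N1=(alive,v2) N1.N2=(alive,v0) | N0.N0=(alive,v0) N0.N1=(alive,v2) N0.N2=(alive,v0)
Op 8: gossip N1<->N0 -> N1.N0=(alive,v0) N1.N1=(alive,v2) N1.N2=(alive,v0) | N0.N0=(alive,v0) N0.N1=(alive,v2) N0.N2=(alive,v0)
Op 9: gossip N2<->N1 -> N2.N0=(alive,v0) N2.N1=(alive,v2) N2.N2=(alive,v0) | N1.N0=(alive,v0) N1.N1=(alive,v2) N1.N2=(alive,v0)
Op 10: gossip N2<->N0 -> N2.N0=(alive,v0) N2.N1=(alive,v2) N2.N2=(alive,v0) | N0.N0=(alive,v0) N0.N1=(alive,v2) N0.N2=(alive,v0)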